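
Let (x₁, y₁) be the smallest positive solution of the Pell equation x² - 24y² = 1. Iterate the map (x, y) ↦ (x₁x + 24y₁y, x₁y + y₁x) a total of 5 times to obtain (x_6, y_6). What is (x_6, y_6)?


Step 1: Find the fundamental solution (x₁, y₁) of x² - 24y² = 1.
  Expand √24 as a continued fraction. a₀ = ⌊√24⌋ = 4; iterate m_{k+1} = d_k·a_k − m_k, d_{k+1} = (24 − m_{k+1}²)/d_k, a_{k+1} = ⌊(a₀ + m_{k+1})/d_{k+1}⌋ (starting m₀ = 0, d₀ = 1), with convergents p_k = a_k·p_{k-1} + p_{k-2}, q_k = a_k·q_{k-1} + q_{k-2} (p₋₁ = 1, q₋₁ = 0):
  k = 0: a₀ = 4; p₀/q₀ = 4/1; p₀² − 24·q₀² = 16 − 24 = -8.
  k = 1: m = 4, d = 8, a = ⌊(4 + 4)/8⌋ = 1; p/q = (1·4 + 1)/(1·1 + 0) = 5/1; p² − 24·q² = 25 − 24 = 1.
  The first convergent with p² − 24·q² = 1 gives the fundamental solution (x₁, y₁) = (5, 1).
Step 2: Apply the recurrence (x_{n+1}, y_{n+1}) = (x₁x_n + 24y₁y_n, x₁y_n + y₁x_n) repeatedly.
  From (x_1, y_1) = (5, 1): x_2 = 5·5 + 24·1·1 = 49; y_2 = 5·1 + 1·5 = 10.
  From (x_2, y_2) = (49, 10): x_3 = 5·49 + 24·1·10 = 485; y_3 = 5·10 + 1·49 = 99.
  From (x_3, y_3) = (485, 99): x_4 = 5·485 + 24·1·99 = 4801; y_4 = 5·99 + 1·485 = 980.
  From (x_4, y_4) = (4801, 980): x_5 = 5·4801 + 24·1·980 = 47525; y_5 = 5·980 + 1·4801 = 9701.
  From (x_5, y_5) = (47525, 9701): x_6 = 5·47525 + 24·1·9701 = 470449; y_6 = 5·9701 + 1·47525 = 96030.
Step 3: Verify x_6² - 24·y_6² = 221322261601 - 221322261600 = 1 (should be 1). ✓

(x_1, y_1) = (5, 1); (x_6, y_6) = (470449, 96030).


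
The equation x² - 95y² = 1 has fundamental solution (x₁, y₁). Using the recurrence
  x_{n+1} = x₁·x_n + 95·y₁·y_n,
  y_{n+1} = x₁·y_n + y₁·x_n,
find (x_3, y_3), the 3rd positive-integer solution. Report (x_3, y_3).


Step 1: Find the fundamental solution (x₁, y₁) of x² - 95y² = 1.
  Expand √95 as a continued fraction. a₀ = ⌊√95⌋ = 9; iterate m_{k+1} = d_k·a_k − m_k, d_{k+1} = (95 − m_{k+1}²)/d_k, a_{k+1} = ⌊(a₀ + m_{k+1})/d_{k+1}⌋ (starting m₀ = 0, d₀ = 1), with convergents p_k = a_k·p_{k-1} + p_{k-2}, q_k = a_k·q_{k-1} + q_{k-2} (p₋₁ = 1, q₋₁ = 0):
  k = 0: a₀ = 9; p₀/q₀ = 9/1; p₀² − 95·q₀² = 81 − 95 = -14.
  k = 1: m = 9, d = 14, a = ⌊(9 + 9)/14⌋ = 1; p/q = (1·9 + 1)/(1·1 + 0) = 10/1; p² − 95·q² = 100 − 95 = 5.
  k = 2: m = 5, d = 5, a = ⌊(9 + 5)/5⌋ = 2; p/q = (2·10 + 9)/(2·1 + 1) = 29/3; p² − 95·q² = 841 − 855 = -14.
  k = 3: m = 5, d = 14, a = ⌊(9 + 5)/14⌋ = 1; p/q = (1·29 + 10)/(1·3 + 1) = 39/4; p² − 95·q² = 1521 − 1520 = 1.
  The first convergent with p² − 95·q² = 1 gives the fundamental solution (x₁, y₁) = (39, 4).
Step 2: Apply the recurrence (x_{n+1}, y_{n+1}) = (x₁x_n + 95y₁y_n, x₁y_n + y₁x_n) repeatedly.
  From (x_1, y_1) = (39, 4): x_2 = 39·39 + 95·4·4 = 3041; y_2 = 39·4 + 4·39 = 312.
  From (x_2, y_2) = (3041, 312): x_3 = 39·3041 + 95·4·312 = 237159; y_3 = 39·312 + 4·3041 = 24332.
Step 3: Verify x_3² - 95·y_3² = 56244391281 - 56244391280 = 1 (should be 1). ✓

(x_1, y_1) = (39, 4); (x_3, y_3) = (237159, 24332).


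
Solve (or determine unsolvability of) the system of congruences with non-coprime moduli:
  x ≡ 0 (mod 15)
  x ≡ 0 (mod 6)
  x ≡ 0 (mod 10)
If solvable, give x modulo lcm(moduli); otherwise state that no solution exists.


Moduli 15, 6, 10 are not pairwise coprime, so CRT works modulo lcm(m_i) when all pairwise compatibility conditions hold.
Pairwise compatibility: gcd(m_i, m_j) must divide a_i - a_j for every pair.
Merge one congruence at a time:
  Start: x ≡ 0 (mod 15).
  Combine with x ≡ 0 (mod 6): gcd(15, 6) = 3; 0 - 0 = 0, which IS divisible by 3, so compatible.
    Write x = 0 + 15·t and substitute into x ≡ 0 (mod 6): 15·t ≡ 0 − 0 = 0 (mod 6).
    Divide the congruence (and modulus) by g = 3: 5·t ≡ 0 (mod 2).
    Reduce coefficients mod 2: 1·t ≡ 0 (mod 2).
    So t ≡ 0 (mod 2).
    Then x = 0 + 15·0 = 0, valid modulo lcm(15, 6) = 30: x ≡ 0 (mod 30).
  Combine with x ≡ 0 (mod 10): gcd(30, 10) = 10; 0 - 0 = 0, which IS divisible by 10, so compatible.
    Write x = 0 + 30·t and substitute into x ≡ 0 (mod 10): 30·t ≡ 0 − 0 = 0 (mod 10).
    Divide the congruence (and modulus) by g = 10: 3·t ≡ 0 (mod 1).
    Modulo 1 every t works; take t = 0.
    Then x = 0 + 30·0 = 0, valid modulo lcm(30, 10) = 30: x ≡ 0 (mod 30).
Verify: 0 mod 15 = 0, 0 mod 6 = 0, 0 mod 10 = 0.

x ≡ 0 (mod 30).


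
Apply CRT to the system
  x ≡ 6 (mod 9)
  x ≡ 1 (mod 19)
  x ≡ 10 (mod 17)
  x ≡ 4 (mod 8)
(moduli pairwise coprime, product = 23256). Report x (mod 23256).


Product of moduli M = 9 · 19 · 17 · 8 = 23256.
Merge one congruence at a time:
  Start: x ≡ 6 (mod 9).
  Combine with x ≡ 1 (mod 19); new modulus lcm = 171.
    Write x = 6 + 9·t and substitute into x ≡ 1 (mod 19): 9·t ≡ 1 − 6 = -5 (mod 19).
    Reduce coefficients mod 19: 9·t ≡ 14 (mod 19).
    The inverse of 9 mod 19 is 17 (since 9·17 = 153 = 8·19 + 1), so t ≡ 17·14 = 238 ≡ 10 (mod 19).
    Then x = 6 + 9·10 = 96, valid modulo lcm(9, 19) = 171: x ≡ 96 (mod 171).
  Combine with x ≡ 10 (mod 17); new modulus lcm = 2907.
    Write x = 96 + 171·t and substitute into x ≡ 10 (mod 17): 171·t ≡ 10 − 96 = -86 (mod 17).
    Reduce coefficients mod 17: 1·t ≡ 16 (mod 17).
    So t ≡ 16 (mod 17).
    Then x = 96 + 171·16 = 2832, valid modulo lcm(171, 17) = 2907: x ≡ 2832 (mod 2907).
  Combine with x ≡ 4 (mod 8); new modulus lcm = 23256.
    Write x = 2832 + 2907·t and substitute into x ≡ 4 (mod 8): 2907·t ≡ 4 − 2832 = -2828 (mod 8).
    Reduce coefficients mod 8: 3·t ≡ 4 (mod 8).
    The inverse of 3 mod 8 is 3 (since 3·3 = 9 = 1·8 + 1), so t ≡ 3·4 = 12 ≡ 4 (mod 8).
    Then x = 2832 + 2907·4 = 14460, valid modulo lcm(2907, 8) = 23256: x ≡ 14460 (mod 23256).
Verify against each original: 14460 mod 9 = 6, 14460 mod 19 = 1, 14460 mod 17 = 10, 14460 mod 8 = 4.

x ≡ 14460 (mod 23256).


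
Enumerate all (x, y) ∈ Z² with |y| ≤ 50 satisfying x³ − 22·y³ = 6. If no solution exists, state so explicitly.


The equation is x³ - 22y³ = 6. For fixed y, x³ = 22·y³ + 6, so a solution requires the RHS to be a perfect cube.
Strategy: iterate y from -50 to 50, compute RHS = 22·y³ + 6, and check whether it is a (positive or negative) perfect cube.
Check small values of y:
  y = 0: RHS = 6 is not a perfect cube.
  y = 1: RHS = 28 is not a perfect cube.
  y = -1: RHS = -16 is not a perfect cube.
  y = 2: RHS = 182 is not a perfect cube.
  y = -2: RHS = -170 is not a perfect cube.
  y = 3: RHS = 600 is not a perfect cube.
  y = -3: RHS = -588 is not a perfect cube.
Continuing, at y = -5: RHS = -2744 = (-14)³ ⇒ x = -14 works.
Searching the remaining y in |y| ≤ 50 finds no further solutions.
Collected solutions: (-14, -5).

Solutions (with |y| ≤ 50): (-14, -5).


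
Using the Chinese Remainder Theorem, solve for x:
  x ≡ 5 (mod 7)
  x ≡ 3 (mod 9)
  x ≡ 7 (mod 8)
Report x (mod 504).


Moduli 7, 9, 8 are pairwise coprime; by CRT there is a unique solution modulo M = 7 · 9 · 8 = 504.
Solve pairwise, accumulating the modulus:
  Start with x ≡ 5 (mod 7).
  Combine with x ≡ 3 (mod 9): since gcd(7, 9) = 1, we get a unique residue mod 63.
    Write x = 5 + 7·t and substitute into x ≡ 3 (mod 9): 7·t ≡ 3 − 5 = -2 (mod 9).
    Reduce coefficients mod 9: 7·t ≡ 7 (mod 9).
    The inverse of 7 mod 9 is 4 (since 7·4 = 28 = 3·9 + 1), so t ≡ 4·7 = 28 ≡ 1 (mod 9).
    Then x = 5 + 7·1 = 12, valid modulo lcm(7, 9) = 63: x ≡ 12 (mod 63).
  Combine with x ≡ 7 (mod 8): since gcd(63, 8) = 1, we get a unique residue mod 504.
    Write x = 12 + 63·t and substitute into x ≡ 7 (mod 8): 63·t ≡ 7 − 12 = -5 (mod 8).
    Reduce coefficients mod 8: 7·t ≡ 3 (mod 8).
    The inverse of 7 mod 8 is 7 (since 7·7 = 49 = 6·8 + 1), so t ≡ 7·3 = 21 ≡ 5 (mod 8).
    Then x = 12 + 63·5 = 327, valid modulo lcm(63, 8) = 504: x ≡ 327 (mod 504).
Verify: 327 mod 7 = 5 ✓, 327 mod 9 = 3 ✓, 327 mod 8 = 7 ✓.

x ≡ 327 (mod 504).


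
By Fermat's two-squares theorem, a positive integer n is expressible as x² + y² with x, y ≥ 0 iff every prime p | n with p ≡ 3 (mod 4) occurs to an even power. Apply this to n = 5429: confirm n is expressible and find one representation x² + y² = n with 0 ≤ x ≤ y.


Step 1: Factor n = 5429 = 61 · 89.
Step 2: Check the mod-4 condition on each prime factor: 61 ≡ 1 (mod 4), exponent 1; 89 ≡ 1 (mod 4), exponent 1.
All primes ≡ 3 (mod 4) appear to even exponent (or don't appear), so by the two-squares theorem n IS expressible as a sum of two squares.
Step 3: Build a representation. Here n = 61 · 89 is a product of primes ≡ 1 (mod 4). Each prime p ≡ 1 (mod 4) is itself a sum of two squares; find a² by testing p − a² for a perfect square:
  61: 61 − 1² = 60, 61 − 2² = 57, 61 − 3² = 52, 61 − 4² = 45, 61 − 5² = 36 = 6² ⇒ 61 = 5² + 6².
  89: 89 − 1² = 88, 89 − 2² = 85, 89 − 3² = 80, 89 − 4² = 73, 89 − 5² = 64 = 8² ⇒ 89 = 5² + 8².
  Combine using the Brahmagupta–Fibonacci identity (a² + b²)(c² + d²) = (ac − bd)² + (ad + bc)² = (ac + bd)² + (ad − bc)²:
  61 · 89 = 5429: from (5² + 6²)(5² + 8²), take (5·5 − 6·8, 5·8 + 6·5) = (25 − 48, 40 + 30) = (-23, 70); dropping signs (only squares matter) gives (23, 70); check 23² + 70² = 529 + 4900 = 5429 ✓.
Step 4: Order so x ≤ y and verify: 23² + 70² = 529 + 4900 = 5429 = n. ✓

n = 5429 = 23² + 70² (one valid representation with x ≤ y).


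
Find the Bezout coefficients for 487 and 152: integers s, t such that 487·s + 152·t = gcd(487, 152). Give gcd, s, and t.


Euclidean algorithm on (487, 152) — divide until remainder is 0:
  487 = 3 · 152 + 31
  152 = 4 · 31 + 28
  31 = 1 · 28 + 3
  28 = 9 · 3 + 1
  3 = 3 · 1 + 0
gcd(487, 152) = 1.
Track Bezout coefficients alongside the remainders: start with r₀ = 487 = a·1 + b·0 (s = 1, t = 0) and r₁ = 152 = a·0 + b·1 (s = 0, t = 1); each new remainder r_{k+1} = r_{k-1} − q_k·r_k inherits s_{k+1} = s_{k-1} − q_k·s_k, t_{k+1} = t_{k-1} − q_k·t_k, so r_k = a·s_k + b·t_k at every step:
  q = 3: r = 31, s = 1 − 3·0 = 1, t = 0 − 3·1 = -3  (check: 487·1 + 152·(-3) = 31)
  q = 4: r = 28, s = 0 − 4·1 = -4, t = 1 − 4·(-3) = 13  (check: 487·(-4) + 152·13 = 28)
  q = 1: r = 3, s = 1 − 1·(-4) = 5, t = -3 − 1·13 = -16  (check: 487·5 + 152·(-16) = 3)
  q = 9: r = 1, s = -4 − 9·5 = -49, t = 13 − 9·(-16) = 157  (check: 487·(-49) + 152·157 = 1)
The row with r = 1 (the gcd) gives the Bezout coefficients s = -49, t = 157.
Result: 487 · (-49) + 152 · (157) = 1.

gcd(487, 152) = 1; s = -49, t = 157 (check: 487·(-49) + 152·157 = 1).


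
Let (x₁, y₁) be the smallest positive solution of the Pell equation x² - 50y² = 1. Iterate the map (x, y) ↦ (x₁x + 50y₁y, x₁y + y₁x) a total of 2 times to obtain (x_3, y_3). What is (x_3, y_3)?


Step 1: Find the fundamental solution (x₁, y₁) of x² - 50y² = 1.
  Expand √50 as a continued fraction. a₀ = ⌊√50⌋ = 7; iterate m_{k+1} = d_k·a_k − m_k, d_{k+1} = (50 − m_{k+1}²)/d_k, a_{k+1} = ⌊(a₀ + m_{k+1})/d_{k+1}⌋ (starting m₀ = 0, d₀ = 1), with convergents p_k = a_k·p_{k-1} + p_{k-2}, q_k = a_k·q_{k-1} + q_{k-2} (p₋₁ = 1, q₋₁ = 0):
  k = 0: a₀ = 7; p₀/q₀ = 7/1; p₀² − 50·q₀² = 49 − 50 = -1.
  k = 1: m = 7, d = 1, a = ⌊(7 + 7)/1⌋ = 14; p/q = (14·7 + 1)/(14·1 + 0) = 99/14; p² − 50·q² = 9801 − 9800 = 1.
  The first convergent with p² − 50·q² = 1 gives the fundamental solution (x₁, y₁) = (99, 14).
Step 2: Apply the recurrence (x_{n+1}, y_{n+1}) = (x₁x_n + 50y₁y_n, x₁y_n + y₁x_n) repeatedly.
  From (x_1, y_1) = (99, 14): x_2 = 99·99 + 50·14·14 = 19601; y_2 = 99·14 + 14·99 = 2772.
  From (x_2, y_2) = (19601, 2772): x_3 = 99·19601 + 50·14·2772 = 3880899; y_3 = 99·2772 + 14·19601 = 548842.
Step 3: Verify x_3² - 50·y_3² = 15061377048201 - 15061377048200 = 1 (should be 1). ✓

(x_1, y_1) = (99, 14); (x_3, y_3) = (3880899, 548842).


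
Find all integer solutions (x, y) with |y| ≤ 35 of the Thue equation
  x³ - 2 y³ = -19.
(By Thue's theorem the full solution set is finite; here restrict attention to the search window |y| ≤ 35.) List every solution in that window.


The equation is x³ - 2y³ = -19. For fixed y, x³ = 2·y³ − 19, so a solution requires the RHS to be a perfect cube.
Strategy: iterate y from -35 to 35, compute RHS = 2·y³ − 19, and check whether it is a (positive or negative) perfect cube.
Check small values of y:
  y = 0: RHS = -19 is not a perfect cube.
  y = 1: RHS = -17 is not a perfect cube.
  y = -1: RHS = -21 is not a perfect cube.
  y = 2: RHS = -3 is not a perfect cube.
  y = -2: RHS = -35 is not a perfect cube.
  y = 3: RHS = 35 is not a perfect cube.
  y = -3: RHS = -73 is not a perfect cube.
Continuing the search up to |y| = 35 finds no solutions either.
No (x, y) in the scanned range satisfies the equation.

No integer solutions with |y| ≤ 35.


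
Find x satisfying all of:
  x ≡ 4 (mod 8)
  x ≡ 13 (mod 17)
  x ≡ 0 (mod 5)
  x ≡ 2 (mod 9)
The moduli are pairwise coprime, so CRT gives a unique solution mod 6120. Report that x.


Product of moduli M = 8 · 17 · 5 · 9 = 6120.
Merge one congruence at a time:
  Start: x ≡ 4 (mod 8).
  Combine with x ≡ 13 (mod 17); new modulus lcm = 136.
    Write x = 4 + 8·t and substitute into x ≡ 13 (mod 17): 8·t ≡ 13 − 4 = 9 (mod 17).
    The inverse of 8 mod 17 is 15 (since 8·15 = 120 = 7·17 + 1), so t ≡ 15·9 = 135 ≡ 16 (mod 17).
    Then x = 4 + 8·16 = 132, valid modulo lcm(8, 17) = 136: x ≡ 132 (mod 136).
  Combine with x ≡ 0 (mod 5); new modulus lcm = 680.
    Write x = 132 + 136·t and substitute into x ≡ 0 (mod 5): 136·t ≡ 0 − 132 = -132 (mod 5).
    Reduce coefficients mod 5: 1·t ≡ 3 (mod 5).
    So t ≡ 3 (mod 5).
    Then x = 132 + 136·3 = 540, valid modulo lcm(136, 5) = 680: x ≡ 540 (mod 680).
  Combine with x ≡ 2 (mod 9); new modulus lcm = 6120.
    Write x = 540 + 680·t and substitute into x ≡ 2 (mod 9): 680·t ≡ 2 − 540 = -538 (mod 9).
    Reduce coefficients mod 9: 5·t ≡ 2 (mod 9).
    The inverse of 5 mod 9 is 2 (since 5·2 = 10 = 1·9 + 1), so t ≡ 2·2 = 4 ≡ 4 (mod 9).
    Then x = 540 + 680·4 = 3260, valid modulo lcm(680, 9) = 6120: x ≡ 3260 (mod 6120).
Verify against each original: 3260 mod 8 = 4, 3260 mod 17 = 13, 3260 mod 5 = 0, 3260 mod 9 = 2.

x ≡ 3260 (mod 6120).


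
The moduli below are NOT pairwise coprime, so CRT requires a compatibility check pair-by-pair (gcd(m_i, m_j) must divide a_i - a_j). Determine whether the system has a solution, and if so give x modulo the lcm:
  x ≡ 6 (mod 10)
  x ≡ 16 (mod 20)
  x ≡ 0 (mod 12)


Moduli 10, 20, 12 are not pairwise coprime, so CRT works modulo lcm(m_i) when all pairwise compatibility conditions hold.
Pairwise compatibility: gcd(m_i, m_j) must divide a_i - a_j for every pair.
Merge one congruence at a time:
  Start: x ≡ 6 (mod 10).
  Combine with x ≡ 16 (mod 20): gcd(10, 20) = 10; 16 - 6 = 10, which IS divisible by 10, so compatible.
    Write x = 6 + 10·t and substitute into x ≡ 16 (mod 20): 10·t ≡ 16 − 6 = 10 (mod 20).
    Divide the congruence (and modulus) by g = 10: 1·t ≡ 1 (mod 2).
    So t ≡ 1 (mod 2).
    Then x = 6 + 10·1 = 16, valid modulo lcm(10, 20) = 20: x ≡ 16 (mod 20).
  Combine with x ≡ 0 (mod 12): gcd(20, 12) = 4; 0 - 16 = -16, which IS divisible by 4, so compatible.
    Write x = 16 + 20·t and substitute into x ≡ 0 (mod 12): 20·t ≡ 0 − 16 = -16 (mod 12).
    Divide the congruence (and modulus) by g = 4: 5·t ≡ -4 (mod 3).
    Reduce coefficients mod 3: 2·t ≡ 2 (mod 3).
    The inverse of 2 mod 3 is 2 (since 2·2 = 4 = 1·3 + 1), so t ≡ 2·2 = 4 ≡ 1 (mod 3).
    Then x = 16 + 20·1 = 36, valid modulo lcm(20, 12) = 60: x ≡ 36 (mod 60).
Verify: 36 mod 10 = 6, 36 mod 20 = 16, 36 mod 12 = 0.

x ≡ 36 (mod 60).


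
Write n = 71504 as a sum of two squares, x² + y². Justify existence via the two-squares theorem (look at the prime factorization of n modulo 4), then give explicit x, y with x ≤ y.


Step 1: Factor n = 71504 = 2^4 · 41 · 109.
Step 2: Check the mod-4 condition on each prime factor: 2 = 2 (special); 41 ≡ 1 (mod 4), exponent 1; 109 ≡ 1 (mod 4), exponent 1.
All primes ≡ 3 (mod 4) appear to even exponent (or don't appear), so by the two-squares theorem n IS expressible as a sum of two squares.
Step 3: Build a representation. Group n = k² · m with k = 4 and m = 41 · 109 = 4469 (a product of primes ≡ 1 (mod 4)); a representation of m scales to one of n via (k·x)² + (k·y)² = k²(x² + y²). Each prime p ≡ 1 (mod 4) is itself a sum of two squares; find a² by testing p − a² for a perfect square:
  41: 41 − 1² = 40, 41 − 2² = 37, 41 − 3² = 32, 41 − 4² = 25 = 5² ⇒ 41 = 4² + 5².
  109: 109 − 1² = 108, 109 − 2² = 105, 109 − 3² = 100 = 10² ⇒ 109 = 3² + 10².
  Combine using the Brahmagupta–Fibonacci identity (a² + b²)(c² + d²) = (ac − bd)² + (ad + bc)² = (ac + bd)² + (ad − bc)²:
  41 · 109 = 4469: from (4² + 5²)(3² + 10²), take (4·3 − 5·10, 4·10 + 5·3) = (12 − 50, 40 + 15) = (-38, 55); dropping signs (only squares matter) gives (38, 55); check 38² + 55² = 1444 + 3025 = 4469 ✓.
  Scale by k = 4: (4·38, 4·55) = (152, 220).
Step 4: Order so x ≤ y and verify: 152² + 220² = 23104 + 48400 = 71504 = n. ✓

n = 71504 = 152² + 220² (one valid representation with x ≤ y).


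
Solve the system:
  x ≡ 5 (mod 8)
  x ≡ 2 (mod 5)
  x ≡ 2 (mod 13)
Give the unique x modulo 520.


Moduli 8, 5, 13 are pairwise coprime; by CRT there is a unique solution modulo M = 8 · 5 · 13 = 520.
Solve pairwise, accumulating the modulus:
  Start with x ≡ 5 (mod 8).
  Combine with x ≡ 2 (mod 5): since gcd(8, 5) = 1, we get a unique residue mod 40.
    Write x = 5 + 8·t and substitute into x ≡ 2 (mod 5): 8·t ≡ 2 − 5 = -3 (mod 5).
    Reduce coefficients mod 5: 3·t ≡ 2 (mod 5).
    The inverse of 3 mod 5 is 2 (since 3·2 = 6 = 1·5 + 1), so t ≡ 2·2 = 4 ≡ 4 (mod 5).
    Then x = 5 + 8·4 = 37, valid modulo lcm(8, 5) = 40: x ≡ 37 (mod 40).
  Combine with x ≡ 2 (mod 13): since gcd(40, 13) = 1, we get a unique residue mod 520.
    Write x = 37 + 40·t and substitute into x ≡ 2 (mod 13): 40·t ≡ 2 − 37 = -35 (mod 13).
    Reduce coefficients mod 13: 1·t ≡ 4 (mod 13).
    So t ≡ 4 (mod 13).
    Then x = 37 + 40·4 = 197, valid modulo lcm(40, 13) = 520: x ≡ 197 (mod 520).
Verify: 197 mod 8 = 5 ✓, 197 mod 5 = 2 ✓, 197 mod 13 = 2 ✓.

x ≡ 197 (mod 520).


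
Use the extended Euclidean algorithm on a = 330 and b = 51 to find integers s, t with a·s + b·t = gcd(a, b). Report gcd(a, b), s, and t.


Euclidean algorithm on (330, 51) — divide until remainder is 0:
  330 = 6 · 51 + 24
  51 = 2 · 24 + 3
  24 = 8 · 3 + 0
gcd(330, 51) = 3.
Track Bezout coefficients alongside the remainders: start with r₀ = 330 = a·1 + b·0 (s = 1, t = 0) and r₁ = 51 = a·0 + b·1 (s = 0, t = 1); each new remainder r_{k+1} = r_{k-1} − q_k·r_k inherits s_{k+1} = s_{k-1} − q_k·s_k, t_{k+1} = t_{k-1} − q_k·t_k, so r_k = a·s_k + b·t_k at every step:
  q = 6: r = 24, s = 1 − 6·0 = 1, t = 0 − 6·1 = -6  (check: 330·1 + 51·(-6) = 24)
  q = 2: r = 3, s = 0 − 2·1 = -2, t = 1 − 2·(-6) = 13  (check: 330·(-2) + 51·13 = 3)
The row with r = 3 (the gcd) gives the Bezout coefficients s = -2, t = 13.
Result: 330 · (-2) + 51 · (13) = 3.

gcd(330, 51) = 3; s = -2, t = 13 (check: 330·(-2) + 51·13 = 3).


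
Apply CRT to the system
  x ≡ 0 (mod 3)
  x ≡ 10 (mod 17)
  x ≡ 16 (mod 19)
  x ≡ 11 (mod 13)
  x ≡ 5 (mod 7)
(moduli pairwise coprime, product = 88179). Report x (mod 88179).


Product of moduli M = 3 · 17 · 19 · 13 · 7 = 88179.
Merge one congruence at a time:
  Start: x ≡ 0 (mod 3).
  Combine with x ≡ 10 (mod 17); new modulus lcm = 51.
    Write x = 0 + 3·t and substitute into x ≡ 10 (mod 17): 3·t ≡ 10 − 0 = 10 (mod 17).
    The inverse of 3 mod 17 is 6 (since 3·6 = 18 = 1·17 + 1), so t ≡ 6·10 = 60 ≡ 9 (mod 17).
    Then x = 0 + 3·9 = 27, valid modulo lcm(3, 17) = 51: x ≡ 27 (mod 51).
  Combine with x ≡ 16 (mod 19); new modulus lcm = 969.
    Write x = 27 + 51·t and substitute into x ≡ 16 (mod 19): 51·t ≡ 16 − 27 = -11 (mod 19).
    Reduce coefficients mod 19: 13·t ≡ 8 (mod 19).
    The inverse of 13 mod 19 is 3 (since 13·3 = 39 = 2·19 + 1), so t ≡ 3·8 = 24 ≡ 5 (mod 19).
    Then x = 27 + 51·5 = 282, valid modulo lcm(51, 19) = 969: x ≡ 282 (mod 969).
  Combine with x ≡ 11 (mod 13); new modulus lcm = 12597.
    Write x = 282 + 969·t and substitute into x ≡ 11 (mod 13): 969·t ≡ 11 − 282 = -271 (mod 13).
    Reduce coefficients mod 13: 7·t ≡ 2 (mod 13).
    The inverse of 7 mod 13 is 2 (since 7·2 = 14 = 1·13 + 1), so t ≡ 2·2 = 4 ≡ 4 (mod 13).
    Then x = 282 + 969·4 = 4158, valid modulo lcm(969, 13) = 12597: x ≡ 4158 (mod 12597).
  Combine with x ≡ 5 (mod 7); new modulus lcm = 88179.
    Write x = 4158 + 12597·t and substitute into x ≡ 5 (mod 7): 12597·t ≡ 5 − 4158 = -4153 (mod 7).
    Reduce coefficients mod 7: 4·t ≡ 5 (mod 7).
    The inverse of 4 mod 7 is 2 (since 4·2 = 8 = 1·7 + 1), so t ≡ 2·5 = 10 ≡ 3 (mod 7).
    Then x = 4158 + 12597·3 = 41949, valid modulo lcm(12597, 7) = 88179: x ≡ 41949 (mod 88179).
Verify against each original: 41949 mod 3 = 0, 41949 mod 17 = 10, 41949 mod 19 = 16, 41949 mod 13 = 11, 41949 mod 7 = 5.

x ≡ 41949 (mod 88179).


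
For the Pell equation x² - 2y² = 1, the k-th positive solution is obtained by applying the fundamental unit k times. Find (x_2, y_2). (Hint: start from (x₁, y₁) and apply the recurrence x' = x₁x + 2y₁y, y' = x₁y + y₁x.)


Step 1: Find the fundamental solution (x₁, y₁) of x² - 2y² = 1.
  Expand √2 as a continued fraction. a₀ = ⌊√2⌋ = 1; iterate m_{k+1} = d_k·a_k − m_k, d_{k+1} = (2 − m_{k+1}²)/d_k, a_{k+1} = ⌊(a₀ + m_{k+1})/d_{k+1}⌋ (starting m₀ = 0, d₀ = 1), with convergents p_k = a_k·p_{k-1} + p_{k-2}, q_k = a_k·q_{k-1} + q_{k-2} (p₋₁ = 1, q₋₁ = 0):
  k = 0: a₀ = 1; p₀/q₀ = 1/1; p₀² − 2·q₀² = 1 − 2 = -1.
  k = 1: m = 1, d = 1, a = ⌊(1 + 1)/1⌋ = 2; p/q = (2·1 + 1)/(2·1 + 0) = 3/2; p² − 2·q² = 9 − 8 = 1.
  The first convergent with p² − 2·q² = 1 gives the fundamental solution (x₁, y₁) = (3, 2).
Step 2: Apply the recurrence (x_{n+1}, y_{n+1}) = (x₁x_n + 2y₁y_n, x₁y_n + y₁x_n) repeatedly.
  From (x_1, y_1) = (3, 2): x_2 = 3·3 + 2·2·2 = 17; y_2 = 3·2 + 2·3 = 12.
Step 3: Verify x_2² - 2·y_2² = 289 - 288 = 1 (should be 1). ✓

(x_1, y_1) = (3, 2); (x_2, y_2) = (17, 12).


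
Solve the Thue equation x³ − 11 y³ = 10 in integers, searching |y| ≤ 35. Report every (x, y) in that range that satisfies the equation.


The equation is x³ - 11y³ = 10. For fixed y, x³ = 11·y³ + 10, so a solution requires the RHS to be a perfect cube.
Strategy: iterate y from -35 to 35, compute RHS = 11·y³ + 10, and check whether it is a (positive or negative) perfect cube.
Check small values of y:
  y = 0: RHS = 10 is not a perfect cube.
  y = 1: RHS = 21 is not a perfect cube.
  y = -1: RHS = -1 = (-1)³ ⇒ x = -1 works.
  y = 2: RHS = 98 is not a perfect cube.
  y = -2: RHS = -78 is not a perfect cube.
  y = 3: RHS = 307 is not a perfect cube.
  y = -3: RHS = -287 is not a perfect cube.
Continuing the search up to |y| = 35 finds no further solutions beyond those listed.
Collected solutions: (-1, -1).

Solutions (with |y| ≤ 35): (-1, -1).


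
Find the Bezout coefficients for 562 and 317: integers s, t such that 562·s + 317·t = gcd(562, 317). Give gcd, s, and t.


Euclidean algorithm on (562, 317) — divide until remainder is 0:
  562 = 1 · 317 + 245
  317 = 1 · 245 + 72
  245 = 3 · 72 + 29
  72 = 2 · 29 + 14
  29 = 2 · 14 + 1
  14 = 14 · 1 + 0
gcd(562, 317) = 1.
Track Bezout coefficients alongside the remainders: start with r₀ = 562 = a·1 + b·0 (s = 1, t = 0) and r₁ = 317 = a·0 + b·1 (s = 0, t = 1); each new remainder r_{k+1} = r_{k-1} − q_k·r_k inherits s_{k+1} = s_{k-1} − q_k·s_k, t_{k+1} = t_{k-1} − q_k·t_k, so r_k = a·s_k + b·t_k at every step:
  q = 1: r = 245, s = 1 − 1·0 = 1, t = 0 − 1·1 = -1  (check: 562·1 + 317·(-1) = 245)
  q = 1: r = 72, s = 0 − 1·1 = -1, t = 1 − 1·(-1) = 2  (check: 562·(-1) + 317·2 = 72)
  q = 3: r = 29, s = 1 − 3·(-1) = 4, t = -1 − 3·2 = -7  (check: 562·4 + 317·(-7) = 29)
  q = 2: r = 14, s = -1 − 2·4 = -9, t = 2 − 2·(-7) = 16  (check: 562·(-9) + 317·16 = 14)
  q = 2: r = 1, s = 4 − 2·(-9) = 22, t = -7 − 2·16 = -39  (check: 562·22 + 317·(-39) = 1)
The row with r = 1 (the gcd) gives the Bezout coefficients s = 22, t = -39.
Result: 562 · (22) + 317 · (-39) = 1.

gcd(562, 317) = 1; s = 22, t = -39 (check: 562·22 + 317·(-39) = 1).


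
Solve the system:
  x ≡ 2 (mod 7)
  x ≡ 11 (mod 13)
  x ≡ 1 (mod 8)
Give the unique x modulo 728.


Moduli 7, 13, 8 are pairwise coprime; by CRT there is a unique solution modulo M = 7 · 13 · 8 = 728.
Solve pairwise, accumulating the modulus:
  Start with x ≡ 2 (mod 7).
  Combine with x ≡ 11 (mod 13): since gcd(7, 13) = 1, we get a unique residue mod 91.
    Write x = 2 + 7·t and substitute into x ≡ 11 (mod 13): 7·t ≡ 11 − 2 = 9 (mod 13).
    The inverse of 7 mod 13 is 2 (since 7·2 = 14 = 1·13 + 1), so t ≡ 2·9 = 18 ≡ 5 (mod 13).
    Then x = 2 + 7·5 = 37, valid modulo lcm(7, 13) = 91: x ≡ 37 (mod 91).
  Combine with x ≡ 1 (mod 8): since gcd(91, 8) = 1, we get a unique residue mod 728.
    Write x = 37 + 91·t and substitute into x ≡ 1 (mod 8): 91·t ≡ 1 − 37 = -36 (mod 8).
    Reduce coefficients mod 8: 3·t ≡ 4 (mod 8).
    The inverse of 3 mod 8 is 3 (since 3·3 = 9 = 1·8 + 1), so t ≡ 3·4 = 12 ≡ 4 (mod 8).
    Then x = 37 + 91·4 = 401, valid modulo lcm(91, 8) = 728: x ≡ 401 (mod 728).
Verify: 401 mod 7 = 2 ✓, 401 mod 13 = 11 ✓, 401 mod 8 = 1 ✓.

x ≡ 401 (mod 728).


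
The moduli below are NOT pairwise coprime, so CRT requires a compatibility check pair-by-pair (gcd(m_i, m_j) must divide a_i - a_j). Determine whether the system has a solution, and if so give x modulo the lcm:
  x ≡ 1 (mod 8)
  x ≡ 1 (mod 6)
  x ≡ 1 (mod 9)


Moduli 8, 6, 9 are not pairwise coprime, so CRT works modulo lcm(m_i) when all pairwise compatibility conditions hold.
Pairwise compatibility: gcd(m_i, m_j) must divide a_i - a_j for every pair.
Merge one congruence at a time:
  Start: x ≡ 1 (mod 8).
  Combine with x ≡ 1 (mod 6): gcd(8, 6) = 2; 1 - 1 = 0, which IS divisible by 2, so compatible.
    Write x = 1 + 8·t and substitute into x ≡ 1 (mod 6): 8·t ≡ 1 − 1 = 0 (mod 6).
    Divide the congruence (and modulus) by g = 2: 4·t ≡ 0 (mod 3).
    Reduce coefficients mod 3: 1·t ≡ 0 (mod 3).
    So t ≡ 0 (mod 3).
    Then x = 1 + 8·0 = 1, valid modulo lcm(8, 6) = 24: x ≡ 1 (mod 24).
  Combine with x ≡ 1 (mod 9): gcd(24, 9) = 3; 1 - 1 = 0, which IS divisible by 3, so compatible.
    Write x = 1 + 24·t and substitute into x ≡ 1 (mod 9): 24·t ≡ 1 − 1 = 0 (mod 9).
    Divide the congruence (and modulus) by g = 3: 8·t ≡ 0 (mod 3).
    Reduce coefficients mod 3: 2·t ≡ 0 (mod 3).
    The inverse of 2 mod 3 is 2 (since 2·2 = 4 = 1·3 + 1), so t ≡ 2·0 = 0 ≡ 0 (mod 3).
    Then x = 1 + 24·0 = 1, valid modulo lcm(24, 9) = 72: x ≡ 1 (mod 72).
Verify: 1 mod 8 = 1, 1 mod 6 = 1, 1 mod 9 = 1.

x ≡ 1 (mod 72).


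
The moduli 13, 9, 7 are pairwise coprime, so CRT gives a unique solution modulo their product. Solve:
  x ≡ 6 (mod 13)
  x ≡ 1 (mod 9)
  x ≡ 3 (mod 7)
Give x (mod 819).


Moduli 13, 9, 7 are pairwise coprime; by CRT there is a unique solution modulo M = 13 · 9 · 7 = 819.
Solve pairwise, accumulating the modulus:
  Start with x ≡ 6 (mod 13).
  Combine with x ≡ 1 (mod 9): since gcd(13, 9) = 1, we get a unique residue mod 117.
    Write x = 6 + 13·t and substitute into x ≡ 1 (mod 9): 13·t ≡ 1 − 6 = -5 (mod 9).
    Reduce coefficients mod 9: 4·t ≡ 4 (mod 9).
    The inverse of 4 mod 9 is 7 (since 4·7 = 28 = 3·9 + 1), so t ≡ 7·4 = 28 ≡ 1 (mod 9).
    Then x = 6 + 13·1 = 19, valid modulo lcm(13, 9) = 117: x ≡ 19 (mod 117).
  Combine with x ≡ 3 (mod 7): since gcd(117, 7) = 1, we get a unique residue mod 819.
    Write x = 19 + 117·t and substitute into x ≡ 3 (mod 7): 117·t ≡ 3 − 19 = -16 (mod 7).
    Reduce coefficients mod 7: 5·t ≡ 5 (mod 7).
    The inverse of 5 mod 7 is 3 (since 5·3 = 15 = 2·7 + 1), so t ≡ 3·5 = 15 ≡ 1 (mod 7).
    Then x = 19 + 117·1 = 136, valid modulo lcm(117, 7) = 819: x ≡ 136 (mod 819).
Verify: 136 mod 13 = 6 ✓, 136 mod 9 = 1 ✓, 136 mod 7 = 3 ✓.

x ≡ 136 (mod 819).


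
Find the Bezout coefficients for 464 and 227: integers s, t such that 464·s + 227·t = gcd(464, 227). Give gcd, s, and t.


Euclidean algorithm on (464, 227) — divide until remainder is 0:
  464 = 2 · 227 + 10
  227 = 22 · 10 + 7
  10 = 1 · 7 + 3
  7 = 2 · 3 + 1
  3 = 3 · 1 + 0
gcd(464, 227) = 1.
Track Bezout coefficients alongside the remainders: start with r₀ = 464 = a·1 + b·0 (s = 1, t = 0) and r₁ = 227 = a·0 + b·1 (s = 0, t = 1); each new remainder r_{k+1} = r_{k-1} − q_k·r_k inherits s_{k+1} = s_{k-1} − q_k·s_k, t_{k+1} = t_{k-1} − q_k·t_k, so r_k = a·s_k + b·t_k at every step:
  q = 2: r = 10, s = 1 − 2·0 = 1, t = 0 − 2·1 = -2  (check: 464·1 + 227·(-2) = 10)
  q = 22: r = 7, s = 0 − 22·1 = -22, t = 1 − 22·(-2) = 45  (check: 464·(-22) + 227·45 = 7)
  q = 1: r = 3, s = 1 − 1·(-22) = 23, t = -2 − 1·45 = -47  (check: 464·23 + 227·(-47) = 3)
  q = 2: r = 1, s = -22 − 2·23 = -68, t = 45 − 2·(-47) = 139  (check: 464·(-68) + 227·139 = 1)
The row with r = 1 (the gcd) gives the Bezout coefficients s = -68, t = 139.
Result: 464 · (-68) + 227 · (139) = 1.

gcd(464, 227) = 1; s = -68, t = 139 (check: 464·(-68) + 227·139 = 1).


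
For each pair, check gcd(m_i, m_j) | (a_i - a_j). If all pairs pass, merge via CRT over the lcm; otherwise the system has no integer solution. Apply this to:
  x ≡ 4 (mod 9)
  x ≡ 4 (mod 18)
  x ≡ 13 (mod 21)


Moduli 9, 18, 21 are not pairwise coprime, so CRT works modulo lcm(m_i) when all pairwise compatibility conditions hold.
Pairwise compatibility: gcd(m_i, m_j) must divide a_i - a_j for every pair.
Merge one congruence at a time:
  Start: x ≡ 4 (mod 9).
  Combine with x ≡ 4 (mod 18): gcd(9, 18) = 9; 4 - 4 = 0, which IS divisible by 9, so compatible.
    Write x = 4 + 9·t and substitute into x ≡ 4 (mod 18): 9·t ≡ 4 − 4 = 0 (mod 18).
    Divide the congruence (and modulus) by g = 9: 1·t ≡ 0 (mod 2).
    So t ≡ 0 (mod 2).
    Then x = 4 + 9·0 = 4, valid modulo lcm(9, 18) = 18: x ≡ 4 (mod 18).
  Combine with x ≡ 13 (mod 21): gcd(18, 21) = 3; 13 - 4 = 9, which IS divisible by 3, so compatible.
    Write x = 4 + 18·t and substitute into x ≡ 13 (mod 21): 18·t ≡ 13 − 4 = 9 (mod 21).
    Divide the congruence (and modulus) by g = 3: 6·t ≡ 3 (mod 7).
    The inverse of 6 mod 7 is 6 (since 6·6 = 36 = 5·7 + 1), so t ≡ 6·3 = 18 ≡ 4 (mod 7).
    Then x = 4 + 18·4 = 76, valid modulo lcm(18, 21) = 126: x ≡ 76 (mod 126).
Verify: 76 mod 9 = 4, 76 mod 18 = 4, 76 mod 21 = 13.

x ≡ 76 (mod 126).


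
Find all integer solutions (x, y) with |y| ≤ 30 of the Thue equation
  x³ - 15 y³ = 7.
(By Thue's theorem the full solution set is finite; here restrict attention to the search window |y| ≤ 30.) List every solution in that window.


The equation is x³ - 15y³ = 7. For fixed y, x³ = 15·y³ + 7, so a solution requires the RHS to be a perfect cube.
Strategy: iterate y from -30 to 30, compute RHS = 15·y³ + 7, and check whether it is a (positive or negative) perfect cube.
Check small values of y:
  y = 0: RHS = 7 is not a perfect cube.
  y = 1: RHS = 22 is not a perfect cube.
  y = -1: RHS = -8 = (-2)³ ⇒ x = -2 works.
  y = 2: RHS = 127 is not a perfect cube.
  y = -2: RHS = -113 is not a perfect cube.
  y = 3: RHS = 412 is not a perfect cube.
  y = -3: RHS = -398 is not a perfect cube.
Continuing the search up to |y| = 30 finds no further solutions beyond those listed.
Collected solutions: (-2, -1).

Solutions (with |y| ≤ 30): (-2, -1).


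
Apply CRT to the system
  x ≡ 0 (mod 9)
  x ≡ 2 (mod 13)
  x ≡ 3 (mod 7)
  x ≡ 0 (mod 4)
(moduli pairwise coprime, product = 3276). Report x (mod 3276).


Product of moduli M = 9 · 13 · 7 · 4 = 3276.
Merge one congruence at a time:
  Start: x ≡ 0 (mod 9).
  Combine with x ≡ 2 (mod 13); new modulus lcm = 117.
    Write x = 0 + 9·t and substitute into x ≡ 2 (mod 13): 9·t ≡ 2 − 0 = 2 (mod 13).
    The inverse of 9 mod 13 is 3 (since 9·3 = 27 = 2·13 + 1), so t ≡ 3·2 = 6 ≡ 6 (mod 13).
    Then x = 0 + 9·6 = 54, valid modulo lcm(9, 13) = 117: x ≡ 54 (mod 117).
  Combine with x ≡ 3 (mod 7); new modulus lcm = 819.
    Write x = 54 + 117·t and substitute into x ≡ 3 (mod 7): 117·t ≡ 3 − 54 = -51 (mod 7).
    Reduce coefficients mod 7: 5·t ≡ 5 (mod 7).
    The inverse of 5 mod 7 is 3 (since 5·3 = 15 = 2·7 + 1), so t ≡ 3·5 = 15 ≡ 1 (mod 7).
    Then x = 54 + 117·1 = 171, valid modulo lcm(117, 7) = 819: x ≡ 171 (mod 819).
  Combine with x ≡ 0 (mod 4); new modulus lcm = 3276.
    Write x = 171 + 819·t and substitute into x ≡ 0 (mod 4): 819·t ≡ 0 − 171 = -171 (mod 4).
    Reduce coefficients mod 4: 3·t ≡ 1 (mod 4).
    The inverse of 3 mod 4 is 3 (since 3·3 = 9 = 2·4 + 1), so t ≡ 3·1 = 3 ≡ 3 (mod 4).
    Then x = 171 + 819·3 = 2628, valid modulo lcm(819, 4) = 3276: x ≡ 2628 (mod 3276).
Verify against each original: 2628 mod 9 = 0, 2628 mod 13 = 2, 2628 mod 7 = 3, 2628 mod 4 = 0.

x ≡ 2628 (mod 3276).


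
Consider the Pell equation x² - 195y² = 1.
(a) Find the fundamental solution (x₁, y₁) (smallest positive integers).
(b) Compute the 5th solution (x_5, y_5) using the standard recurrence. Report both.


Step 1: Find the fundamental solution (x₁, y₁) of x² - 195y² = 1.
  Expand √195 as a continued fraction. a₀ = ⌊√195⌋ = 13; iterate m_{k+1} = d_k·a_k − m_k, d_{k+1} = (195 − m_{k+1}²)/d_k, a_{k+1} = ⌊(a₀ + m_{k+1})/d_{k+1}⌋ (starting m₀ = 0, d₀ = 1), with convergents p_k = a_k·p_{k-1} + p_{k-2}, q_k = a_k·q_{k-1} + q_{k-2} (p₋₁ = 1, q₋₁ = 0):
  k = 0: a₀ = 13; p₀/q₀ = 13/1; p₀² − 195·q₀² = 169 − 195 = -26.
  k = 1: m = 13, d = 26, a = ⌊(13 + 13)/26⌋ = 1; p/q = (1·13 + 1)/(1·1 + 0) = 14/1; p² − 195·q² = 196 − 195 = 1.
  The first convergent with p² − 195·q² = 1 gives the fundamental solution (x₁, y₁) = (14, 1).
Step 2: Apply the recurrence (x_{n+1}, y_{n+1}) = (x₁x_n + 195y₁y_n, x₁y_n + y₁x_n) repeatedly.
  From (x_1, y_1) = (14, 1): x_2 = 14·14 + 195·1·1 = 391; y_2 = 14·1 + 1·14 = 28.
  From (x_2, y_2) = (391, 28): x_3 = 14·391 + 195·1·28 = 10934; y_3 = 14·28 + 1·391 = 783.
  From (x_3, y_3) = (10934, 783): x_4 = 14·10934 + 195·1·783 = 305761; y_4 = 14·783 + 1·10934 = 21896.
  From (x_4, y_4) = (305761, 21896): x_5 = 14·305761 + 195·1·21896 = 8550374; y_5 = 14·21896 + 1·305761 = 612305.
Step 3: Verify x_5² - 195·y_5² = 73108895539876 - 73108895539875 = 1 (should be 1). ✓

(x_1, y_1) = (14, 1); (x_5, y_5) = (8550374, 612305).


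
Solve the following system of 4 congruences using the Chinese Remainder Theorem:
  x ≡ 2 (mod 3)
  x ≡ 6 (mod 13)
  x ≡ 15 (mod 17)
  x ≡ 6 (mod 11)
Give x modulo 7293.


Product of moduli M = 3 · 13 · 17 · 11 = 7293.
Merge one congruence at a time:
  Start: x ≡ 2 (mod 3).
  Combine with x ≡ 6 (mod 13); new modulus lcm = 39.
    Write x = 2 + 3·t and substitute into x ≡ 6 (mod 13): 3·t ≡ 6 − 2 = 4 (mod 13).
    The inverse of 3 mod 13 is 9 (since 3·9 = 27 = 2·13 + 1), so t ≡ 9·4 = 36 ≡ 10 (mod 13).
    Then x = 2 + 3·10 = 32, valid modulo lcm(3, 13) = 39: x ≡ 32 (mod 39).
  Combine with x ≡ 15 (mod 17); new modulus lcm = 663.
    Write x = 32 + 39·t and substitute into x ≡ 15 (mod 17): 39·t ≡ 15 − 32 = -17 (mod 17).
    Reduce coefficients mod 17: 5·t ≡ 0 (mod 17).
    The inverse of 5 mod 17 is 7 (since 5·7 = 35 = 2·17 + 1), so t ≡ 7·0 = 0 ≡ 0 (mod 17).
    Then x = 32 + 39·0 = 32, valid modulo lcm(39, 17) = 663: x ≡ 32 (mod 663).
  Combine with x ≡ 6 (mod 11); new modulus lcm = 7293.
    Write x = 32 + 663·t and substitute into x ≡ 6 (mod 11): 663·t ≡ 6 − 32 = -26 (mod 11).
    Reduce coefficients mod 11: 3·t ≡ 7 (mod 11).
    The inverse of 3 mod 11 is 4 (since 3·4 = 12 = 1·11 + 1), so t ≡ 4·7 = 28 ≡ 6 (mod 11).
    Then x = 32 + 663·6 = 4010, valid modulo lcm(663, 11) = 7293: x ≡ 4010 (mod 7293).
Verify against each original: 4010 mod 3 = 2, 4010 mod 13 = 6, 4010 mod 17 = 15, 4010 mod 11 = 6.

x ≡ 4010 (mod 7293).


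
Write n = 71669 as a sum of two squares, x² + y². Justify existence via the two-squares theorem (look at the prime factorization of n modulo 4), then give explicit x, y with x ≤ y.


Step 1: Factor n = 71669 = 13 · 37 · 149.
Step 2: Check the mod-4 condition on each prime factor: 13 ≡ 1 (mod 4), exponent 1; 37 ≡ 1 (mod 4), exponent 1; 149 ≡ 1 (mod 4), exponent 1.
All primes ≡ 3 (mod 4) appear to even exponent (or don't appear), so by the two-squares theorem n IS expressible as a sum of two squares.
Step 3: Build a representation. Here n = 13 · 37 · 149 is a product of primes ≡ 1 (mod 4). Each prime p ≡ 1 (mod 4) is itself a sum of two squares; find a² by testing p − a² for a perfect square:
  13: 13 − 1² = 12, 13 − 2² = 9 = 3² ⇒ 13 = 2² + 3².
  37: 37 − 1² = 36 = 6² ⇒ 37 = 1² + 6².
  149: 149 − 1² = 148, 149 − 2² = 145, 149 − 3² = 140, 149 − 4² = 133, 149 − 5² = 124, 149 − 6² = 113, 149 − 7² = 100 = 10² ⇒ 149 = 7² + 10².
  Combine using the Brahmagupta–Fibonacci identity (a² + b²)(c² + d²) = (ac − bd)² + (ad + bc)² = (ac + bd)² + (ad − bc)²:
  13 · 37 = 481: from (2² + 3²)(1² + 6²), take (2·1 − 3·6, 2·6 + 3·1) = (2 − 18, 12 + 3) = (-16, 15); dropping signs (only squares matter) gives (16, 15); check 16² + 15² = 256 + 225 = 481 ✓.
  481 · 149 = 71669: from (16² + 15²)(7² + 10²), take (16·7 − 15·10, 16·10 + 15·7) = (112 − 150, 160 + 105) = (-38, 265); dropping signs (only squares matter) gives (38, 265); check 38² + 265² = 1444 + 70225 = 71669 ✓.
Step 4: Order so x ≤ y and verify: 38² + 265² = 1444 + 70225 = 71669 = n. ✓

n = 71669 = 38² + 265² (one valid representation with x ≤ y).


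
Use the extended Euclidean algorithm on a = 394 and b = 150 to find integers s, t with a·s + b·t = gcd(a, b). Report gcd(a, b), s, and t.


Euclidean algorithm on (394, 150) — divide until remainder is 0:
  394 = 2 · 150 + 94
  150 = 1 · 94 + 56
  94 = 1 · 56 + 38
  56 = 1 · 38 + 18
  38 = 2 · 18 + 2
  18 = 9 · 2 + 0
gcd(394, 150) = 2.
Track Bezout coefficients alongside the remainders: start with r₀ = 394 = a·1 + b·0 (s = 1, t = 0) and r₁ = 150 = a·0 + b·1 (s = 0, t = 1); each new remainder r_{k+1} = r_{k-1} − q_k·r_k inherits s_{k+1} = s_{k-1} − q_k·s_k, t_{k+1} = t_{k-1} − q_k·t_k, so r_k = a·s_k + b·t_k at every step:
  q = 2: r = 94, s = 1 − 2·0 = 1, t = 0 − 2·1 = -2  (check: 394·1 + 150·(-2) = 94)
  q = 1: r = 56, s = 0 − 1·1 = -1, t = 1 − 1·(-2) = 3  (check: 394·(-1) + 150·3 = 56)
  q = 1: r = 38, s = 1 − 1·(-1) = 2, t = -2 − 1·3 = -5  (check: 394·2 + 150·(-5) = 38)
  q = 1: r = 18, s = -1 − 1·2 = -3, t = 3 − 1·(-5) = 8  (check: 394·(-3) + 150·8 = 18)
  q = 2: r = 2, s = 2 − 2·(-3) = 8, t = -5 − 2·8 = -21  (check: 394·8 + 150·(-21) = 2)
The row with r = 2 (the gcd) gives the Bezout coefficients s = 8, t = -21.
Result: 394 · (8) + 150 · (-21) = 2.

gcd(394, 150) = 2; s = 8, t = -21 (check: 394·8 + 150·(-21) = 2).


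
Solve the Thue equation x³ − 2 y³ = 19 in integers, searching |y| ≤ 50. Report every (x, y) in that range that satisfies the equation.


The equation is x³ - 2y³ = 19. For fixed y, x³ = 2·y³ + 19, so a solution requires the RHS to be a perfect cube.
Strategy: iterate y from -50 to 50, compute RHS = 2·y³ + 19, and check whether it is a (positive or negative) perfect cube.
Check small values of y:
  y = 0: RHS = 19 is not a perfect cube.
  y = 1: RHS = 21 is not a perfect cube.
  y = -1: RHS = 17 is not a perfect cube.
  y = 2: RHS = 35 is not a perfect cube.
  y = -2: RHS = 3 is not a perfect cube.
  y = 3: RHS = 73 is not a perfect cube.
  y = -3: RHS = -35 is not a perfect cube.
Continuing the search up to |y| = 50 finds no solutions either.
No (x, y) in the scanned range satisfies the equation.

No integer solutions with |y| ≤ 50.
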